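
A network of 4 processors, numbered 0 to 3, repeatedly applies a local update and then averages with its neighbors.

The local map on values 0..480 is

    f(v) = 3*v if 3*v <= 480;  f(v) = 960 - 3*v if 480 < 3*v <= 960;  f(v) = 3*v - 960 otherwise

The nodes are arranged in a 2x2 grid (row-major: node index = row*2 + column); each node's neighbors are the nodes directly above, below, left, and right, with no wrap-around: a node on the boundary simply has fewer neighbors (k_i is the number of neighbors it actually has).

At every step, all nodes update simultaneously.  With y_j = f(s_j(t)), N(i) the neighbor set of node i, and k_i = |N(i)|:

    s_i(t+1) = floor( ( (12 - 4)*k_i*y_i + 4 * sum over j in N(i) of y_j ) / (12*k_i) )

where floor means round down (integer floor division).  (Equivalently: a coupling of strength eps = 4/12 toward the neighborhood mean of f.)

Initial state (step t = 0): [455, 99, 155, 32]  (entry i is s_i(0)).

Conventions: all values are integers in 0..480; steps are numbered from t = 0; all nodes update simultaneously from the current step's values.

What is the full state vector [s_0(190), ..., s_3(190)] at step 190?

Simulating step by step:
t=0: [455, 99, 155, 32]
t=1: [397, 281, 393, 191]
t=2: [210, 181, 249, 314]
t=3: [325, 336, 200, 117]
t=4: [78, 93, 301, 302]
t=5: [212, 234, 86, 92]
t=6: [302, 272, 272, 270]
t=7: [84, 130, 130, 148]
t=8: [298, 376, 376, 426]
t=9: [100, 176, 176, 268]
t=10: [344, 364, 364, 248]
t=11: [92, 136, 136, 188]
t=12: [320, 384, 384, 400]
t=13: [64, 168, 168, 224]
t=14: [280, 384, 384, 344]
t=15: [144, 160, 160, 112]
t=16: [448, 448, 448, 384]
t=17: [384, 352, 352, 256]
t=18: [160, 128, 128, 160]
t=19: [448, 416, 416, 448]
t=20: [352, 320, 320, 352]
t=21: [64, 32, 32, 64]
t=22: [160, 128, 128, 160]

Answer: [160, 128, 128, 160]
Key observation: The state at step 18, [160, 128, 128, 160], reappears at step 22: the system is in a cycle of period 4 from step 18 on.  Therefore the state at step 190 equals the state at step 18 + ((190 - 18) mod 4) = 18, which is [160, 128, 128, 160].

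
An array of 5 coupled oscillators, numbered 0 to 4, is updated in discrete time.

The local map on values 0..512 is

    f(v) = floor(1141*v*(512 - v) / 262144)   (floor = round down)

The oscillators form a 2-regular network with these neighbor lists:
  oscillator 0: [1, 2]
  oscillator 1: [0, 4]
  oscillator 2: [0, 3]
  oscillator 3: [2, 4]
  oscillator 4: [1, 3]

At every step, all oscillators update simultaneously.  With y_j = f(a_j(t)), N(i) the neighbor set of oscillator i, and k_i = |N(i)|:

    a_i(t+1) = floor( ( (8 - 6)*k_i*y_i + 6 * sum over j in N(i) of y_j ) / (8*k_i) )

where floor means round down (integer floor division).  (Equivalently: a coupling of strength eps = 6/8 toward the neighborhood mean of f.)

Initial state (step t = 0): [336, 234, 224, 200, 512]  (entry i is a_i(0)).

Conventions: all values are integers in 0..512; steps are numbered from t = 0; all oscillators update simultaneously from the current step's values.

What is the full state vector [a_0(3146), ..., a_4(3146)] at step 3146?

Simulating step by step:
t=0: [336, 234, 224, 200, 512]
t=1: [275, 167, 268, 172, 207]
t=2: [271, 271, 272, 272, 257]
t=3: [284, 284, 284, 284, 284]
t=4: [281, 281, 281, 281, 281]
t=5: [282, 282, 282, 282, 282]
t=6: [282, 282, 282, 282, 282]

Answer: [282, 282, 282, 282, 282]
Key observation: The state at step 5, [282, 282, 282, 282, 282], reappears at step 6: the system is in a cycle of period 1 from step 5 on.  Therefore the state at step 3146 equals the state at step 5 + ((3146 - 5) mod 1) = 5, which is [282, 282, 282, 282, 282].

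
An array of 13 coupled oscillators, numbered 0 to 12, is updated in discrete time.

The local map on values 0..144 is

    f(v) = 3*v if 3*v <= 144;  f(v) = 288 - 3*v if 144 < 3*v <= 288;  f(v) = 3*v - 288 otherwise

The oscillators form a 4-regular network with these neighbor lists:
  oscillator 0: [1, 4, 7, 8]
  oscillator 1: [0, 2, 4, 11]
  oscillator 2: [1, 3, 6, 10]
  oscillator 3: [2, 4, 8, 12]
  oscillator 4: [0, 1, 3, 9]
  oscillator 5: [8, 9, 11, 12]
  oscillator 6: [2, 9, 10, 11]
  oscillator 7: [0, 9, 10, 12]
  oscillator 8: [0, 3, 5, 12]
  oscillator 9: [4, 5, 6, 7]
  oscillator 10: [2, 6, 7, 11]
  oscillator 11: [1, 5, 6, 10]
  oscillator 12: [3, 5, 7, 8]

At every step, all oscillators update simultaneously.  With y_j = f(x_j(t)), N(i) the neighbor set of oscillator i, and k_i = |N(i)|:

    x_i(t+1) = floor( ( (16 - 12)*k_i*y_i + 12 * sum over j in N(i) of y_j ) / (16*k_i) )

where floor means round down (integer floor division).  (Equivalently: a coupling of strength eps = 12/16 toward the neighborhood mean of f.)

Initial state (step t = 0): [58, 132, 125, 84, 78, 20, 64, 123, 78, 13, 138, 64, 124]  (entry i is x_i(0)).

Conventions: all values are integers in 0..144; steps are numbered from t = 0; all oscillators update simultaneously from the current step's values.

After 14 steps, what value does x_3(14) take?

Simulating step by step:
t=0: [58, 132, 125, 84, 78, 20, 64, 123, 78, 13, 138, 64, 124]
t=1: [84, 92, 90, 61, 69, 66, 89, 88, 68, 64, 99, 97, 64]
t=2: [46, 28, 32, 78, 66, 74, 28, 50, 82, 64, 14, 25, 80]
t=3: [100, 95, 73, 65, 92, 65, 78, 95, 67, 94, 84, 70, 68]
t=4: [22, 32, 52, 70, 24, 71, 48, 26, 74, 31, 47, 54, 72]
t=5: [75, 98, 119, 83, 80, 85, 128, 89, 71, 92, 125, 117, 73]
t=6: [43, 47, 60, 58, 34, 49, 67, 48, 57, 40, 68, 57, 48]
t=7: [126, 120, 106, 116, 120, 128, 102, 125, 128, 118, 106, 114, 132]
t=8: [83, 64, 41, 72, 72, 84, 38, 76, 90, 67, 42, 54, 90]
t=9: [55, 91, 107, 61, 73, 55, 115, 65, 35, 74, 110, 101, 39]
t=10: [83, 48, 49, 87, 75, 87, 43, 88, 114, 80, 47, 48, 109]
t=11: [63, 108, 117, 62, 64, 60, 121, 56, 38, 57, 117, 118, 34]
t=12: [93, 69, 67, 95, 90, 101, 76, 101, 105, 104, 76, 69, 108]
t=13: [28, 56, 60, 32, 26, 35, 62, 27, 18, 26, 60, 60, 20]
t=14: [83, 100, 106, 80, 90, 82, 100, 82, 78, 88, 101, 108, 78]

Answer: x_3(14) = 80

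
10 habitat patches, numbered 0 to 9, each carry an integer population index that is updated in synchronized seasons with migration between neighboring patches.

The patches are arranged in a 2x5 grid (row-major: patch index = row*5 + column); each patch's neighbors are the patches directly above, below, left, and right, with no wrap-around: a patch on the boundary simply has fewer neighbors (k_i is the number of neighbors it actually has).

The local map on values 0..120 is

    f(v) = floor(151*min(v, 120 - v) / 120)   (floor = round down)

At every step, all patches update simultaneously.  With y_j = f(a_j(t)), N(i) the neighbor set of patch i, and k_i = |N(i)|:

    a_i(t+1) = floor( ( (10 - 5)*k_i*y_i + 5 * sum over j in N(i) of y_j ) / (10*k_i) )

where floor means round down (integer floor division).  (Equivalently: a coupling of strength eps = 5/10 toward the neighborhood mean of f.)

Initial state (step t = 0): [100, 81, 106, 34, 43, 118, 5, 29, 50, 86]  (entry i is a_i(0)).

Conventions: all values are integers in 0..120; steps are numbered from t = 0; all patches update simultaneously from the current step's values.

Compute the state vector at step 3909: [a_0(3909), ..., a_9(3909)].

Answer: [74, 73, 71, 71, 71, 74, 73, 71, 71, 71]
Key observation: The state at step 27, [71, 73, 74, 74, 74, 71, 73, 74, 74, 74], reappears at step 31: the system is in a cycle of period 4 from step 27 on.  Therefore the state at step 3909 equals the state at step 27 + ((3909 - 27) mod 4) = 29, which is [74, 73, 71, 71, 71, 74, 73, 71, 71, 71].

Derivation:
t=0: [100, 81, 106, 34, 43, 118, 5, 29, 50, 86]
t=1: [25, 32, 29, 43, 48, 8, 17, 32, 51, 50]
t=2: [28, 34, 40, 53, 59, 18, 25, 40, 58, 62]
t=3: [33, 40, 51, 65, 71, 27, 34, 50, 67, 72]
t=4: [41, 49, 62, 66, 62, 37, 45, 59, 64, 61]
t=5: [52, 60, 69, 69, 71, 49, 58, 70, 70, 72]
t=6: [66, 71, 65, 63, 61, 64, 69, 64, 62, 60]
t=7: [66, 63, 68, 71, 73, 67, 65, 69, 72, 74]
t=8: [67, 69, 65, 61, 59, 67, 68, 64, 60, 58]
t=9: [65, 65, 69, 73, 73, 65, 65, 69, 73, 73]
t=10: [69, 68, 64, 59, 59, 69, 68, 64, 59, 59]
t=11: [64, 65, 69, 73, 74, 64, 65, 69, 73, 74]
t=12: [69, 68, 64, 59, 57, 69, 68, 64, 59, 57]
t=13: [64, 65, 69, 72, 71, 64, 65, 69, 72, 71]
t=14: [69, 68, 64, 60, 60, 69, 68, 64, 60, 60]
t=15: [64, 65, 70, 74, 75, 64, 65, 70, 74, 75]
t=16: [69, 68, 62, 57, 56, 69, 68, 62, 57, 56]
t=17: [64, 66, 70, 71, 70, 64, 66, 70, 71, 70]
t=18: [69, 66, 62, 61, 61, 69, 66, 62, 61, 61]
t=19: [64, 67, 71, 73, 74, 64, 67, 71, 73, 74]
t=20: [69, 65, 61, 59, 57, 69, 65, 61, 59, 57]
t=21: [65, 69, 73, 73, 71, 65, 69, 73, 73, 71]
t=22: [67, 64, 59, 59, 60, 67, 64, 59, 59, 60]
t=23: [67, 70, 73, 74, 74, 67, 70, 73, 74, 74]
t=24: [65, 62, 59, 57, 57, 65, 62, 59, 57, 57]
t=25: [69, 71, 73, 71, 71, 69, 71, 73, 71, 71]
t=26: [63, 61, 59, 60, 61, 63, 61, 59, 60, 61]
t=27: [71, 73, 74, 74, 74, 71, 73, 74, 74, 74]
t=28: [60, 59, 57, 57, 57, 60, 59, 57, 57, 57]
t=29: [74, 73, 71, 71, 71, 74, 73, 71, 71, 71]
t=30: [57, 59, 60, 61, 61, 57, 59, 60, 61, 61]
t=31: [71, 73, 74, 74, 74, 71, 73, 74, 74, 74]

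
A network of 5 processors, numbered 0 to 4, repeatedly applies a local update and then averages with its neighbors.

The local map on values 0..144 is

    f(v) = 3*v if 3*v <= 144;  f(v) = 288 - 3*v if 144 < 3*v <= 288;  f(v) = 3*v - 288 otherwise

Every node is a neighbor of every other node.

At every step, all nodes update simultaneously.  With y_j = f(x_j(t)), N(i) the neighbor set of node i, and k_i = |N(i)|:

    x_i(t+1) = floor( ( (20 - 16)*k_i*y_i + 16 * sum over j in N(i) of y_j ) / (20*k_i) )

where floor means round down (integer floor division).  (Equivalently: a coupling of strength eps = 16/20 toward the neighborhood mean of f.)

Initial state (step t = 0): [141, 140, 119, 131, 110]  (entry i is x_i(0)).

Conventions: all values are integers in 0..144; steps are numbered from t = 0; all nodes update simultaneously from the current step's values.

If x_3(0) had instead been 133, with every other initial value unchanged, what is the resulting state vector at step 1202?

Simulating step by step:
t=0: [141, 140, 119, 133, 110]
t=1: [97, 97, 97, 97, 97]
t=2: [3, 3, 3, 3, 3]
t=3: [9, 9, 9, 9, 9]
t=4: [27, 27, 27, 27, 27]
t=5: [81, 81, 81, 81, 81]
t=6: [45, 45, 45, 45, 45]
t=7: [135, 135, 135, 135, 135]
t=8: [117, 117, 117, 117, 117]
t=9: [63, 63, 63, 63, 63]
t=10: [99, 99, 99, 99, 99]
t=11: [9, 9, 9, 9, 9]

Answer: [99, 99, 99, 99, 99]
Key observation: The state at step 3, [9, 9, 9, 9, 9], reappears at step 11: the system is in a cycle of period 8 from step 3 on.  Therefore the state at step 1202 equals the state at step 3 + ((1202 - 3) mod 8) = 10, which is [99, 99, 99, 99, 99].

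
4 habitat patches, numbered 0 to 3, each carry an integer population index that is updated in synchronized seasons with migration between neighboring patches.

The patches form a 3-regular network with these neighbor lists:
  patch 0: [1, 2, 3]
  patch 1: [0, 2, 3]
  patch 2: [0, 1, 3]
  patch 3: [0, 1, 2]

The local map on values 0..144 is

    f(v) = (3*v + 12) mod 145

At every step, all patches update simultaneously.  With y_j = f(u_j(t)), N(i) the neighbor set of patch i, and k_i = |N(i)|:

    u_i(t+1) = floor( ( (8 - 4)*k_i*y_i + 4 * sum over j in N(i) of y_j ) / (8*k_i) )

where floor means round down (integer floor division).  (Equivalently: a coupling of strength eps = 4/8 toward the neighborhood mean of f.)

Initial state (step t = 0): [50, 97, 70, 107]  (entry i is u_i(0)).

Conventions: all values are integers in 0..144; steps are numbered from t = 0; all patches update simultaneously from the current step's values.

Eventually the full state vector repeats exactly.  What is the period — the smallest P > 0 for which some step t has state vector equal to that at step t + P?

Answer: 6
Key observation: The state at step 6, [103, 102, 75, 112], reappears at step 12 — and no state repeats earlier — so the cycle the system enters has period 6.

Derivation:
t=0: [50, 97, 70, 107]
t=1: [30, 29, 50, 39]
t=2: [91, 90, 63, 100]
t=3: [105, 104, 77, 66]
t=4: [51, 50, 71, 60]
t=5: [34, 33, 54, 43]
t=6: [103, 102, 75, 112]
t=7: [45, 44, 65, 54]
t=8: [40, 87, 60, 49]
t=9: [97, 96, 69, 58]
t=10: [27, 26, 47, 36]
t=11: [82, 81, 54, 91]
t=12: [103, 102, 75, 112]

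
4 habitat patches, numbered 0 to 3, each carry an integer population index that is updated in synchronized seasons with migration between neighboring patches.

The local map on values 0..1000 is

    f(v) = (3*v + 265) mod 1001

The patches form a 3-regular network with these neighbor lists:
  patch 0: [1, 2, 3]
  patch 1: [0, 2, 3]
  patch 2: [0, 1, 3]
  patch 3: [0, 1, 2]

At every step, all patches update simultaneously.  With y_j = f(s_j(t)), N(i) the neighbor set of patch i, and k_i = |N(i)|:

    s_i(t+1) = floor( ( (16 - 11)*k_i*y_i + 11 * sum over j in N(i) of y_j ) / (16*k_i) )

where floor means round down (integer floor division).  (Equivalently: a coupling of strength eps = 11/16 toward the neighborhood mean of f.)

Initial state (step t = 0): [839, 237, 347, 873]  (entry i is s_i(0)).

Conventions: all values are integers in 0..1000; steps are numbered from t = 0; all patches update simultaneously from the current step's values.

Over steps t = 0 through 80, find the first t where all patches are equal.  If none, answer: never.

Simulating step by step:
t=0: [839, 237, 347, 873]  (not all equal)
t=1: [739, 755, 699, 747]  (not all equal)
t=2: [469, 473, 459, 471]  (not all equal)
t=3: [668, 669, 665, 668]  (not all equal)
t=4: [265, 265, 264, 265]  (not all equal)
t=5: [58, 58, 58, 58]  (all equal)

Answer: 5
Key observation: Synchronization is absorbing here: once all patches are equal they stay equal, and step 5 is the first all-equal step.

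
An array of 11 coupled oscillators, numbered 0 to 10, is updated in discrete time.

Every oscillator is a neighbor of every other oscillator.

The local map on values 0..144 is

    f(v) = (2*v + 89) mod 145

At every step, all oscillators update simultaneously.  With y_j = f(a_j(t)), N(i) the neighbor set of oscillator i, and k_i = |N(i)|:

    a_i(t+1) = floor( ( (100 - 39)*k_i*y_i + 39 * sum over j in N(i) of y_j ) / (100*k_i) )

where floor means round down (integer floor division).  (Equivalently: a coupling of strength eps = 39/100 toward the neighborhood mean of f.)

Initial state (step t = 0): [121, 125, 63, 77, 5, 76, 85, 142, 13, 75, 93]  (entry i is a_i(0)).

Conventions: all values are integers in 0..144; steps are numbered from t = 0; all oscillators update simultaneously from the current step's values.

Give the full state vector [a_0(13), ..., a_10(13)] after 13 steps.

Answer: [6, 6, 8, 4, 5, 6, 12, 6, 4, 3, 18]

Derivation:
t=0: [121, 125, 63, 77, 5, 76, 85, 142, 13, 75, 93]
t=1: [61, 66, 78, 94, 95, 93, 103, 85, 104, 92, 112]
t=2: [73, 79, 92, 111, 112, 109, 38, 100, 39, 108, 48]
t=3: [75, 82, 97, 36, 37, 33, 35, 106, 36, 32, 47]
t=4: [72, 80, 97, 27, 28, 24, 26, 24, 27, 22, 40]
t=5: [96, 105, 125, 127, 46, 124, 126, 124, 127, 122, 60]
t=6: [100, 28, 50, 53, 43, 49, 52, 49, 53, 47, 59]
t=7: [103, 21, 46, 50, 38, 45, 48, 45, 50, 43, 56]
t=8: [21, 93, 39, 43, 29, 37, 41, 37, 43, 35, 50]
t=9: [92, 92, 30, 35, 19, 28, 32, 28, 35, 26, 43]
t=10: [96, 96, 25, 31, 95, 23, 27, 23, 31, 103, 40]
t=11: [116, 116, 118, 42, 115, 116, 120, 116, 42, 41, 52]
t=12: [31, 31, 33, 29, 30, 31, 36, 31, 29, 28, 41]
t=13: [6, 6, 8, 4, 5, 6, 12, 6, 4, 3, 18]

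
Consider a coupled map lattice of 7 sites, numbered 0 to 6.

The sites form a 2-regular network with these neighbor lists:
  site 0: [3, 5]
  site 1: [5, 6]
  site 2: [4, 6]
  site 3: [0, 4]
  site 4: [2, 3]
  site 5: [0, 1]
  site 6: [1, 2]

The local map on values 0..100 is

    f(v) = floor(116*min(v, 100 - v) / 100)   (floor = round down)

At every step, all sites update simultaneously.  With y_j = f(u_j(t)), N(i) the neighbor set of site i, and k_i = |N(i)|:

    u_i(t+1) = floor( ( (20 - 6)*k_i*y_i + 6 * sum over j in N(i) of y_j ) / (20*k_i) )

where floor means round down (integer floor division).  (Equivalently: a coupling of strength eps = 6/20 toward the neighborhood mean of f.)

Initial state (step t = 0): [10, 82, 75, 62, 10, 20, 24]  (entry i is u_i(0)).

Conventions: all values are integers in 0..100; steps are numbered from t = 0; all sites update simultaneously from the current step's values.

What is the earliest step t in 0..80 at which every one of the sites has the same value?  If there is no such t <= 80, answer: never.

Simulating step by step:
t=0: [10, 82, 75, 62, 10, 20, 24]  (not all equal)
t=1: [17, 21, 26, 34, 18, 20, 26]  (not all equal)
t=2: [22, 24, 28, 33, 24, 22, 29]  (not all equal)
t=3: [26, 27, 31, 34, 29, 25, 31]  (not all equal)
t=4: [31, 31, 34, 36, 34, 29, 34]  (not all equal)
t=5: [35, 35, 39, 39, 39, 33, 38]  (not all equal)
t=6: [40, 40, 44, 44, 45, 38, 43]  (not all equal)
t=7: [46, 46, 50, 50, 51, 44, 48]  (not all equal)
t=8: [53, 53, 57, 56, 56, 51, 55]  (not all equal)
t=9: [53, 54, 49, 51, 50, 55, 51]  (not all equal)
t=10: [54, 53, 56, 56, 57, 52, 55]  (not all equal)
t=11: [53, 53, 50, 51, 49, 54, 52]  (not all equal)
t=12: [54, 54, 57, 55, 56, 53, 55]  (not all equal)
t=13: [53, 53, 49, 52, 50, 53, 51]  (not all equal)
t=14: [54, 54, 56, 55, 57, 54, 55]  (not all equal)
t=15: [52, 52, 50, 51, 49, 53, 52]  (not all equal)
t=16: [55, 54, 57, 55, 56, 54, 55]  (not all equal)
t=17: [52, 52, 49, 51, 50, 52, 51]  (not all equal)
t=18: [55, 55, 56, 56, 57, 55, 55]  (not all equal)
t=19: [51, 52, 50, 50, 49, 52, 51]  (not all equal)
t=20: [56, 55, 57, 57, 56, 55, 56]  (not all equal)
t=21: [50, 51, 49, 49, 50, 51, 50]  (not all equal)
t=22: [57, 56, 56, 56, 57, 56, 57]  (not all equal)
t=23: [49, 50, 50, 50, 49, 50, 49]  (not all equal)
t=24: [56, 57, 57, 57, 56, 57, 56]  (not all equal)
t=25: [50, 49, 49, 49, 50, 49, 50]  (not all equal)
t=26: [57, 56, 56, 56, 57, 56, 57]  (not all equal)

Answer: never
Key observation: The state at step 22 reappears at step 26 — the system is in a cycle of period 4 from step 22 on.  No step 0..26 is synchronized, and the cycle repeats forever, so no step up to 80 (or ever) has all sites equal.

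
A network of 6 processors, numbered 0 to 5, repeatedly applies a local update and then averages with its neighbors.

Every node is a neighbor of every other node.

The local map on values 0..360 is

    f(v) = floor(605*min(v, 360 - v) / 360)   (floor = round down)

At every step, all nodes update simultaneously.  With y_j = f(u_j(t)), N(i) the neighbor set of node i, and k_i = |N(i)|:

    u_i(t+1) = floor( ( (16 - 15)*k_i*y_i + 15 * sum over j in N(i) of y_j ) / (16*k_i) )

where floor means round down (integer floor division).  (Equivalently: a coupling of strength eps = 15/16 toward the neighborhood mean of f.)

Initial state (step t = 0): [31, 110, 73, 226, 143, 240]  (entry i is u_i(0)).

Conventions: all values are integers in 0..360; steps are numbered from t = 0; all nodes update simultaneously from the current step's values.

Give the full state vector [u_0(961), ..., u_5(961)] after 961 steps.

Simulating step by step:
t=0: [31, 110, 73, 226, 143, 240]
t=1: [185, 169, 176, 163, 162, 166]
t=2: [281, 282, 281, 283, 284, 283]
t=3: [129, 129, 129, 130, 130, 130]
t=4: [217, 217, 217, 216, 216, 216]
t=5: [241, 241, 241, 240, 240, 240]
t=6: [200, 200, 200, 199, 199, 199]
t=7: [269, 269, 269, 268, 268, 268]
t=8: [153, 153, 153, 152, 152, 152]
t=9: [255, 255, 255, 256, 256, 256]
t=10: [174, 174, 174, 175, 175, 175]
t=11: [293, 293, 293, 292, 292, 292]
t=12: [113, 113, 113, 112, 112, 112]
t=13: [188, 188, 188, 188, 188, 188]
t=14: [289, 289, 289, 289, 289, 289]
t=15: [119, 119, 119, 119, 119, 119]
t=16: [199, 199, 199, 199, 199, 199]
t=17: [270, 270, 270, 270, 270, 270]
t=18: [151, 151, 151, 151, 151, 151]
t=19: [253, 253, 253, 253, 253, 253]
t=20: [179, 179, 179, 179, 179, 179]
t=21: [300, 300, 300, 300, 300, 300]
t=22: [100, 100, 100, 100, 100, 100]
t=23: [168, 168, 168, 168, 168, 168]
t=24: [282, 282, 282, 282, 282, 282]
t=25: [131, 131, 131, 131, 131, 131]
t=26: [220, 220, 220, 220, 220, 220]
t=27: [235, 235, 235, 235, 235, 235]
t=28: [210, 210, 210, 210, 210, 210]
t=29: [252, 252, 252, 252, 252, 252]
t=30: [181, 181, 181, 181, 181, 181]
t=31: [300, 300, 300, 300, 300, 300]

Answer: [300, 300, 300, 300, 300, 300]
Key observation: The state at step 21, [300, 300, 300, 300, 300, 300], reappears at step 31: the system is in a cycle of period 10 from step 21 on.  Therefore the state at step 961 equals the state at step 21 + ((961 - 21) mod 10) = 21, which is [300, 300, 300, 300, 300, 300].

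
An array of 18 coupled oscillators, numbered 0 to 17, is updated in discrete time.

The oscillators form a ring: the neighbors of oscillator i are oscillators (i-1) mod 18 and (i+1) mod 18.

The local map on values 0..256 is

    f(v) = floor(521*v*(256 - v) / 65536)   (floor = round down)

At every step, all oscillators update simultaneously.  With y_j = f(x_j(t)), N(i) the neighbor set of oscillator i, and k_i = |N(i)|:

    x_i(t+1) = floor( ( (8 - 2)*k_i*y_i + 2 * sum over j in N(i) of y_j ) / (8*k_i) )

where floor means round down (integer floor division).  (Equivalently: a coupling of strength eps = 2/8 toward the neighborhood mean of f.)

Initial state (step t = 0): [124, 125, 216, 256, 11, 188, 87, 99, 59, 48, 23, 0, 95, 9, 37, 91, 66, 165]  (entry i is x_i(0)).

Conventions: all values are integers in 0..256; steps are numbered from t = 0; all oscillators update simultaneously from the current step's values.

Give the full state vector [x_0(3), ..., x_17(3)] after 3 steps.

Simulating step by step:
t=0: [124, 125, 216, 256, 11, 188, 87, 99, 59, 48, 23, 0, 95, 9, 37, 91, 66, 165]
t=1: [128, 122, 67, 11, 28, 92, 115, 118, 94, 76, 41, 20, 92, 35, 65, 109, 104, 117]
t=2: [129, 125, 93, 34, 55, 111, 127, 127, 120, 104, 70, 51, 101, 72, 97, 123, 125, 128]
t=3: [130, 128, 113, 70, 88, 122, 129, 129, 128, 122, 103, 90, 116, 109, 120, 129, 130, 130]

Answer: [130, 128, 113, 70, 88, 122, 129, 129, 128, 122, 103, 90, 116, 109, 120, 129, 130, 130]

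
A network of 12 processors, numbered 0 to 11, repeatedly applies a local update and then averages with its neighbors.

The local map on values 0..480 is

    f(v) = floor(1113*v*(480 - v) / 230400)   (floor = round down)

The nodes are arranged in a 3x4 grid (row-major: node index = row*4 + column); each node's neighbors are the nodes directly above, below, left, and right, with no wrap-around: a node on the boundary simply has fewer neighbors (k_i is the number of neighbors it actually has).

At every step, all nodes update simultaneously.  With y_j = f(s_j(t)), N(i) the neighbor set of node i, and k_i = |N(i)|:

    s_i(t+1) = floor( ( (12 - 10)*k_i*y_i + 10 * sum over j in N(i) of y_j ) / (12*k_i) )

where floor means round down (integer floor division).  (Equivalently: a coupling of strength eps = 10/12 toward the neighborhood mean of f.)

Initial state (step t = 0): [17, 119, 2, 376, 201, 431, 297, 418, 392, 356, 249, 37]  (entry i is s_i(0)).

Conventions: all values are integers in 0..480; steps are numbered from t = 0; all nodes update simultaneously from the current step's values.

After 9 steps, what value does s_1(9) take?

Simulating step by step:
t=0: [17, 119, 2, 376, 201, 431, 297, 418, 392, 356, 249, 37]
t=1: [205, 74, 183, 85, 130, 215, 149, 167, 228, 186, 200, 180]
t=2: [197, 248, 195, 241, 265, 226, 260, 225, 247, 272, 256, 260]
t=3: [274, 272, 275, 273, 274, 275, 274, 276, 274, 276, 275, 276]
t=4: [272, 272, 272, 271, 272, 272, 271, 271, 271, 271, 271, 271]
t=5: [273, 273, 273, 273, 273, 273, 273, 273, 273, 273, 273, 273]
t=6: [272, 272, 272, 272, 272, 272, 272, 272, 272, 272, 272, 272]
t=7: [273, 273, 273, 273, 273, 273, 273, 273, 273, 273, 273, 273]
t=8: [272, 272, 272, 272, 272, 272, 272, 272, 272, 272, 272, 272]
t=9: [273, 273, 273, 273, 273, 273, 273, 273, 273, 273, 273, 273]

Answer: s_1(9) = 273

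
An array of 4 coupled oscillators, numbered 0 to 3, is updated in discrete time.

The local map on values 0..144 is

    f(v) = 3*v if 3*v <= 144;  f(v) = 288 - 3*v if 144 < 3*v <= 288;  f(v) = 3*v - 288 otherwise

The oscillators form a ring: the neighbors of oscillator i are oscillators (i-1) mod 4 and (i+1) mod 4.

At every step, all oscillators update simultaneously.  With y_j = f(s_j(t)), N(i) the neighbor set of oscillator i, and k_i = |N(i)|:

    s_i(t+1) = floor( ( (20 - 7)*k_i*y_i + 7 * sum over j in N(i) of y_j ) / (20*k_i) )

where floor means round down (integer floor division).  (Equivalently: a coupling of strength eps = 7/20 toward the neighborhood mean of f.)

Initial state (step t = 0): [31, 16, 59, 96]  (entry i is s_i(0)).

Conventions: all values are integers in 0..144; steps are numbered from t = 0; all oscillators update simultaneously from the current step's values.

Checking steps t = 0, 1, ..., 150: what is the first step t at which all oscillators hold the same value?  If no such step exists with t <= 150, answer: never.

Simulating step by step:
t=0: [31, 16, 59, 96]  (not all equal)
t=1: [68, 66, 80, 35]  (not all equal)
t=2: [88, 81, 65, 91]  (not all equal)
t=3: [26, 49, 70, 30]  (not all equal)
t=4: [91, 118, 91, 85]  (not all equal)
t=5: [27, 48, 27, 26]  (not all equal)
t=6: [91, 121, 91, 79]  (not all equal)
t=7: [31, 54, 31, 38]  (not all equal)
t=8: [102, 114, 102, 106]  (not all equal)
t=9: [26, 41, 26, 25]  (not all equal)
t=10: [85, 107, 85, 76]  (not all equal)
t=11: [37, 33, 37, 50]  (not all equal)
t=12: [113, 103, 113, 128]  (not all equal)
t=13: [53, 31, 53, 80]  (not all equal)
t=14: [108, 105, 108, 76]  (not all equal)
t=15: [38, 30, 38, 51]  (not all equal)
t=16: [113, 98, 113, 127]  (not all equal)
t=17: [50, 21, 50, 78]  (not all equal)
t=18: [110, 89, 110, 83]  (not all equal)
t=19: [37, 28, 37, 40]  (not all equal)
t=20: [107, 93, 107, 116]  (not all equal)
t=21: [33, 17, 33, 50]  (not all equal)
t=22: [97, 67, 97, 124]  (not all equal)
t=23: [31, 57, 31, 55]  (not all equal)
t=24: [102, 108, 102, 112]  (not all equal)
t=25: [26, 29, 26, 37]  (not all equal)
t=26: [85, 83, 85, 99]  (not all equal)
t=27: [29, 36, 29, 17]  (not all equal)
t=28: [84, 100, 84, 63]  (not all equal)
t=29: [42, 20, 42, 76]  (not all equal)
t=30: [102, 83, 102, 83]  (not all equal)
t=31: [25, 31, 25, 31]  (not all equal)
t=32: [81, 86, 81, 86]  (not all equal)
t=33: [39, 35, 39, 35]  (not all equal)
t=34: [112, 109, 112, 109]  (not all equal)
t=35: [44, 42, 44, 42]  (not all equal)
t=36: [129, 128, 129, 128]  (not all equal)
t=37: [97, 97, 97, 97]  (all equal)

Answer: 37
Key observation: Synchronization is absorbing here: once all oscillators are equal they stay equal, and step 37 is the first all-equal step.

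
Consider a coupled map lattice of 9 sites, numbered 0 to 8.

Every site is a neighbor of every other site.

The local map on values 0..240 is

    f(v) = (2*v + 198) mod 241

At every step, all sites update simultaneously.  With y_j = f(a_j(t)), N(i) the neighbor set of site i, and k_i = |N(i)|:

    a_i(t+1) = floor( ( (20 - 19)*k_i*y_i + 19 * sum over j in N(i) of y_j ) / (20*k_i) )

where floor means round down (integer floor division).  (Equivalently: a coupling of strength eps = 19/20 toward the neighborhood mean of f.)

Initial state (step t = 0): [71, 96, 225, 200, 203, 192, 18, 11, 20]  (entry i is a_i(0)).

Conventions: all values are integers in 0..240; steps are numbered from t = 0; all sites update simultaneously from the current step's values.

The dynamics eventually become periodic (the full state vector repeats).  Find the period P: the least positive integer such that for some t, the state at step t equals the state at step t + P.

Simulating step by step:
t=0: [71, 96, 225, 200, 203, 192, 18, 11, 20]
t=1: [164, 161, 160, 163, 163, 164, 155, 156, 155]
t=2: [35, 36, 36, 35, 35, 35, 36, 36, 36]
t=3: [28, 28, 28, 28, 28, 28, 28, 28, 28]
t=4: [13, 13, 13, 13, 13, 13, 13, 13, 13]
t=5: [224, 224, 224, 224, 224, 224, 224, 224, 224]
t=6: [164, 164, 164, 164, 164, 164, 164, 164, 164]
t=7: [44, 44, 44, 44, 44, 44, 44, 44, 44]
t=8: [45, 45, 45, 45, 45, 45, 45, 45, 45]
t=9: [47, 47, 47, 47, 47, 47, 47, 47, 47]
t=10: [51, 51, 51, 51, 51, 51, 51, 51, 51]
t=11: [59, 59, 59, 59, 59, 59, 59, 59, 59]
t=12: [75, 75, 75, 75, 75, 75, 75, 75, 75]
t=13: [107, 107, 107, 107, 107, 107, 107, 107, 107]
t=14: [171, 171, 171, 171, 171, 171, 171, 171, 171]
t=15: [58, 58, 58, 58, 58, 58, 58, 58, 58]
t=16: [73, 73, 73, 73, 73, 73, 73, 73, 73]
t=17: [103, 103, 103, 103, 103, 103, 103, 103, 103]
t=18: [163, 163, 163, 163, 163, 163, 163, 163, 163]
t=19: [42, 42, 42, 42, 42, 42, 42, 42, 42]
t=20: [41, 41, 41, 41, 41, 41, 41, 41, 41]
t=21: [39, 39, 39, 39, 39, 39, 39, 39, 39]
t=22: [35, 35, 35, 35, 35, 35, 35, 35, 35]
t=23: [27, 27, 27, 27, 27, 27, 27, 27, 27]
t=24: [11, 11, 11, 11, 11, 11, 11, 11, 11]
t=25: [220, 220, 220, 220, 220, 220, 220, 220, 220]
t=26: [156, 156, 156, 156, 156, 156, 156, 156, 156]
t=27: [28, 28, 28, 28, 28, 28, 28, 28, 28]

Answer: 24
Key observation: The state at step 3, [28, 28, 28, 28, 28, 28, 28, 28, 28], reappears at step 27 — and no state repeats earlier — so the cycle the system enters has period 24.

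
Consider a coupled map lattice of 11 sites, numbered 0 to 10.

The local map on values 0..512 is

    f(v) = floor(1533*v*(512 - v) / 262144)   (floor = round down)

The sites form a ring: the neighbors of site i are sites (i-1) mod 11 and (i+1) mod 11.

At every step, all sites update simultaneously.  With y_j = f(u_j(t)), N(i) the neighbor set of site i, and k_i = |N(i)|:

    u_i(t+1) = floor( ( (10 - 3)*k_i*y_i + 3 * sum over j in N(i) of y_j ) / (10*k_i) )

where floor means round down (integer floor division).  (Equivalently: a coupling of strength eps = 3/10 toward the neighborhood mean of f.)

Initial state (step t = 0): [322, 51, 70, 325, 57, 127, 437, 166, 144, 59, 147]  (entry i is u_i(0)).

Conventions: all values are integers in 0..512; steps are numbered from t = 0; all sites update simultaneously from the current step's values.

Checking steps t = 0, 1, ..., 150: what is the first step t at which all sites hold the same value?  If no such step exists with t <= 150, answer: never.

Simulating step by step:
t=0: [322, 51, 70, 325, 57, 127, 437, 166, 144, 59, 147]  (not all equal)
t=1: [317, 176, 199, 298, 201, 250, 226, 309, 289, 202, 296]  (not all equal)
t=2: [360, 350, 362, 369, 368, 379, 376, 369, 373, 368, 370]  (not all equal)
t=3: [319, 327, 317, 309, 306, 297, 299, 305, 304, 307, 309]  (not all equal)
t=4: [359, 355, 360, 365, 368, 372, 371, 369, 368, 367, 365]  (not all equal)
t=5: [320, 323, 319, 313, 308, 304, 305, 307, 309, 311, 313]  (not all equal)
t=6: [359, 357, 360, 363, 366, 368, 368, 367, 366, 365, 363]  (not all equal)
t=7: [320, 322, 319, 315, 312, 309, 309, 310, 312, 313, 316]  (not all equal)
t=8: [359, 357, 359, 362, 364, 365, 366, 365, 364, 363, 361]  (not all equal)
t=9: [320, 322, 320, 317, 315, 313, 312, 313, 314, 316, 318]  (not all equal)
t=10: [358, 357, 359, 360, 362, 363, 364, 363, 363, 361, 360]  (not all equal)
t=11: [321, 322, 321, 319, 317, 316, 315, 315, 316, 317, 319]  (not all equal)
t=12: [358, 357, 358, 359, 361, 361, 362, 362, 361, 361, 359]  (not all equal)
t=13: [322, 322, 322, 320, 318, 317, 317, 317, 317, 318, 320]  (not all equal)
t=14: [357, 357, 357, 358, 360, 360, 361, 361, 360, 360, 358]  (not all equal)
t=15: [322, 323, 322, 321, 319, 318, 318, 318, 318, 319, 321]  (not all equal)
t=16: [357, 356, 357, 358, 359, 360, 360, 360, 360, 359, 358]  (not all equal)
t=17: [323, 323, 323, 322, 320, 319, 319, 319, 319, 320, 322]  (not all equal)
t=18: [356, 356, 356, 357, 358, 359, 360, 360, 359, 358, 357]  (not all equal)
t=19: [323, 324, 323, 323, 322, 320, 319, 319, 320, 322, 323]  (not all equal)
t=20: [356, 356, 356, 356, 357, 358, 359, 359, 358, 357, 356]  (not all equal)
t=21: [324, 324, 324, 323, 323, 322, 321, 321, 322, 323, 323]  (not all equal)
t=22: [356, 356, 356, 356, 356, 357, 357, 357, 357, 356, 356]  (not all equal)
t=23: [324, 324, 324, 324, 323, 323, 323, 323, 323, 323, 324]  (not all equal)
t=24: [356, 356, 356, 356, 356, 356, 356, 356, 356, 356, 356]  (all equal)

Answer: 24
Key observation: Synchronization is absorbing here: once all sites are equal they stay equal, and step 24 is the first all-equal step.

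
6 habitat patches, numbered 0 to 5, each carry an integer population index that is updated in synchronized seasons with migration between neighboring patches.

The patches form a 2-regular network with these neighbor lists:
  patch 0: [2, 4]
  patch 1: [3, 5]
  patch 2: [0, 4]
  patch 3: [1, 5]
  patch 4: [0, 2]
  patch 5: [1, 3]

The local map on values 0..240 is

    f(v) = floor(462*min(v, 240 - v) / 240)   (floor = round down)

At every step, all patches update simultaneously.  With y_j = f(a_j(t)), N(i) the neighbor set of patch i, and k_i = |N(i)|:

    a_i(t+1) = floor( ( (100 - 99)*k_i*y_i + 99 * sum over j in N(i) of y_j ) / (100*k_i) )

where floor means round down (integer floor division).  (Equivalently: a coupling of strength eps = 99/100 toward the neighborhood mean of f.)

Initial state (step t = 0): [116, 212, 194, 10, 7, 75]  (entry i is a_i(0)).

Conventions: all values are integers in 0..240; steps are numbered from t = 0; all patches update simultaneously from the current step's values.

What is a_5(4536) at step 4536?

Answer: a_5(4536) = 77
Key observation: The state at step 26, [177, 21, 177, 21, 177, 21], reappears at step 33: the system is in a cycle of period 7 from step 26 on.  Therefore the state at step 4536 equals the state at step 26 + ((4536 - 26) mod 7) = 28, which is [229, 77, 229, 77, 229, 77].

Derivation:
t=0: [116, 212, 194, 10, 7, 75]
t=1: [52, 81, 117, 97, 154, 37]
t=2: [194, 128, 133, 113, 162, 169]
t=3: [176, 176, 119, 175, 146, 215]
t=4: [203, 86, 152, 85, 176, 123]
t=5: [145, 193, 97, 194, 120, 164]
t=6: [208, 116, 206, 117, 184, 89]
t=7: [85, 198, 83, 197, 63, 223]
t=8: [140, 57, 142, 56, 160, 80]
t=9: [171, 130, 173, 131, 189, 108]
t=10: [113, 208, 115, 209, 129, 209]
t=11: [217, 59, 215, 59, 218, 59]
t=12: [44, 113, 43, 113, 45, 113]
t=13: [84, 217, 84, 217, 83, 217]
t=14: [160, 44, 160, 44, 160, 44]
t=15: [154, 84, 154, 84, 154, 84]
t=16: [165, 161, 165, 161, 165, 161]
t=17: [144, 152, 144, 152, 144, 152]
t=18: [184, 169, 184, 169, 184, 169]
t=19: [107, 136, 107, 136, 107, 136]
t=20: [205, 200, 205, 200, 205, 200]
t=21: [67, 77, 67, 77, 67, 77]
t=22: [128, 148, 128, 148, 128, 148]
t=23: [215, 177, 215, 177, 215, 177]
t=24: [48, 121, 48, 121, 48, 121]
t=25: [92, 229, 92, 229, 92, 229]
t=26: [177, 21, 177, 21, 177, 21]
t=27: [121, 40, 121, 40, 121, 40]
t=28: [229, 77, 229, 77, 229, 77]
t=29: [21, 148, 21, 148, 21, 148]
t=30: [40, 177, 40, 177, 40, 177]
t=31: [77, 121, 77, 121, 77, 121]
t=32: [148, 229, 148, 229, 148, 229]
t=33: [177, 21, 177, 21, 177, 21]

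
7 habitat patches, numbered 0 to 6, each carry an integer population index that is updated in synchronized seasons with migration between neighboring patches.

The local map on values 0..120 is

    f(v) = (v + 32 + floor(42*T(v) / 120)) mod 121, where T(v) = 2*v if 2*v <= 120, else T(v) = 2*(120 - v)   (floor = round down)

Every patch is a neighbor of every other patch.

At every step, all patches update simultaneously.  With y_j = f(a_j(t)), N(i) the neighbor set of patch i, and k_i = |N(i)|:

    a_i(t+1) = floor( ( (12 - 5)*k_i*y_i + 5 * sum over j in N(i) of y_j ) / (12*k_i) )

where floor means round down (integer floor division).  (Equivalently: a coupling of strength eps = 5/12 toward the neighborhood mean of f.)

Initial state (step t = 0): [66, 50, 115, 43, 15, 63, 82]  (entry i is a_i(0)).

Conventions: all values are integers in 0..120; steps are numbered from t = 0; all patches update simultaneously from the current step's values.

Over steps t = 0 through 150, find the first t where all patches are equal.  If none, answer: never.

Simulating step by step:
t=0: [66, 50, 115, 43, 15, 63, 82]  (not all equal)
t=1: [31, 84, 39, 78, 53, 31, 34]  (not all equal)
t=2: [70, 37, 77, 36, 27, 70, 73]  (not all equal)
t=3: [31, 71, 32, 70, 62, 31, 31]  (not all equal)
t=4: [69, 34, 70, 34, 33, 69, 69]  (not all equal)
t=5: [30, 68, 30, 68, 67, 30, 30]  (not all equal)
t=6: [68, 33, 68, 33, 33, 68, 68]  (not all equal)
t=7: [30, 67, 30, 67, 67, 30, 30]  (not all equal)
t=8: [68, 33, 68, 33, 33, 68, 68]  (not all equal)

Answer: never
Key observation: The state at step 6 reappears at step 8 — the system is in a cycle of period 2 from step 6 on.  No step 0..8 is synchronized, and the cycle repeats forever, so no step up to 150 (or ever) has all patches equal.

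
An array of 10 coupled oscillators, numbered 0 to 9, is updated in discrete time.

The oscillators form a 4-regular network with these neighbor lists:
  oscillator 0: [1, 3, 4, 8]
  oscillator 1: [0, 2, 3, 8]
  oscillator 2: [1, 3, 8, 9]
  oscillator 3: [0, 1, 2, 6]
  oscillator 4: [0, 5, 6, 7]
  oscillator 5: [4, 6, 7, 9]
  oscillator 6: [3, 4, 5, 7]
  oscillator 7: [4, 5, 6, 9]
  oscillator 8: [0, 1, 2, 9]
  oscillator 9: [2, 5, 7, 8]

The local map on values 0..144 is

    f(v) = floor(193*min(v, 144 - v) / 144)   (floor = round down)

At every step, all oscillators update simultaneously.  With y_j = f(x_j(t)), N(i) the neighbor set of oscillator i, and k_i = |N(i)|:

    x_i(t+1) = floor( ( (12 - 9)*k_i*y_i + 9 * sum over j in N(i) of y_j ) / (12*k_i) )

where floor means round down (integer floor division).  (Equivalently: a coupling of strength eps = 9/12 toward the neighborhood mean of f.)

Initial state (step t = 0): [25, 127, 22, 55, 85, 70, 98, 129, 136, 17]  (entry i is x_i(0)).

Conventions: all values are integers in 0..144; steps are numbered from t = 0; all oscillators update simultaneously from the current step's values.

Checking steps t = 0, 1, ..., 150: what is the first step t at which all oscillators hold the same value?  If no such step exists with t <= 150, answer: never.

Simulating step by step:
t=0: [25, 127, 22, 55, 85, 70, 98, 129, 136, 17]  (not all equal)
t=1: [42, 32, 31, 45, 58, 57, 64, 52, 22, 34]  (not all equal)
t=2: [53, 45, 43, 57, 72, 70, 74, 70, 41, 51]  (not all equal)
t=3: [71, 63, 62, 71, 89, 88, 90, 88, 61, 72]  (not all equal)
t=4: [86, 87, 87, 86, 77, 78, 77, 78, 87, 82]  (not all equal)
t=5: [78, 76, 77, 78, 86, 87, 86, 87, 77, 82]  (not all equal)
t=6: [86, 89, 88, 86, 78, 77, 78, 77, 88, 82]  (not all equal)
t=7: [77, 75, 76, 77, 86, 87, 86, 87, 76, 82]  (not all equal)
t=8: [87, 90, 89, 87, 78, 77, 78, 77, 89, 83]  (not all equal)
t=9: [76, 73, 74, 76, 86, 87, 86, 87, 74, 81]  (not all equal)
t=10: [89, 92, 91, 89, 79, 77, 79, 77, 91, 84]  (not all equal)
t=11: [74, 71, 72, 74, 85, 86, 85, 86, 72, 80]  (not all equal)
t=12: [91, 94, 93, 91, 80, 79, 80, 79, 93, 86]  (not all equal)
t=13: [72, 68, 70, 72, 83, 84, 83, 84, 70, 77]  (not all equal)
t=14: [91, 93, 92, 91, 83, 82, 83, 82, 92, 87]  (not all equal)
t=15: [71, 69, 70, 71, 79, 80, 79, 80, 70, 76]  (not all equal)
t=16: [92, 93, 92, 92, 87, 86, 87, 86, 92, 89]  (not all equal)
t=17: [70, 68, 69, 70, 75, 75, 75, 75, 69, 73]  (not all equal)
t=18: [92, 92, 92, 92, 92, 92, 92, 92, 92, 92]  (all equal)

Answer: 18
Key observation: Synchronization is absorbing here: once all oscillators are equal they stay equal, and step 18 is the first all-equal step.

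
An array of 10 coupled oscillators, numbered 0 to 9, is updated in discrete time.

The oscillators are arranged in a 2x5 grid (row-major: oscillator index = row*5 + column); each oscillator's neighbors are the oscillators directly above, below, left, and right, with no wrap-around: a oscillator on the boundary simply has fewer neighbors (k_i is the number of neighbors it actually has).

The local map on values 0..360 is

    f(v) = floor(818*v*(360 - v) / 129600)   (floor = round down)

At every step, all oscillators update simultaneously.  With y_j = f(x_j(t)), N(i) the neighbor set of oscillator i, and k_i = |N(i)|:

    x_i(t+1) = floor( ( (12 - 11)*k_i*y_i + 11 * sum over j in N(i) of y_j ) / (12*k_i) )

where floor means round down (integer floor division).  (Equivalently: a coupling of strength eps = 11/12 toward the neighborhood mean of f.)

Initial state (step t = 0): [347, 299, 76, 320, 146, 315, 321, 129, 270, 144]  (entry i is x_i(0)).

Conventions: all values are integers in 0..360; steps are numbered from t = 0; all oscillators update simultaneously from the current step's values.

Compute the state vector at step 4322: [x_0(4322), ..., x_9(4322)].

Simulating step by step:
t=0: [347, 299, 76, 320, 146, 315, 321, 129, 270, 144]
t=1: [95, 83, 128, 155, 142, 56, 126, 128, 154, 176]
t=2: [128, 174, 178, 194, 201, 166, 149, 190, 197, 198]
t=3: [202, 196, 203, 202, 202, 193, 202, 201, 202, 201]
t=4: [202, 201, 201, 201, 201, 201, 201, 201, 201, 201]
t=5: [201, 201, 201, 201, 201, 201, 201, 201, 201, 201]
t=6: [201, 201, 201, 201, 201, 201, 201, 201, 201, 201]

Answer: [201, 201, 201, 201, 201, 201, 201, 201, 201, 201]
Key observation: The state at step 5, [201, 201, 201, 201, 201, 201, 201, 201, 201, 201], reappears at step 6: the system is in a cycle of period 1 from step 5 on.  Therefore the state at step 4322 equals the state at step 5 + ((4322 - 5) mod 1) = 5, which is [201, 201, 201, 201, 201, 201, 201, 201, 201, 201].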